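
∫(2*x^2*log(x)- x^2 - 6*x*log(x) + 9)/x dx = (x - 3)^2*(log(x) - 1) + C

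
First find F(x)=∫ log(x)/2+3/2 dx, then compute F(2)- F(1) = log(2) + 1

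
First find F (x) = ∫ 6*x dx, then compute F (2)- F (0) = 12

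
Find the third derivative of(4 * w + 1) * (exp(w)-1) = 4*w*exp(w) + 13*exp(w)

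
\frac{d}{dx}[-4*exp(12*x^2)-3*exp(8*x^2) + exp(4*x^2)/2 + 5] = -96*x*exp(12*x^2) - 48*x*exp(8*x^2) + 4*x*exp(4*x^2)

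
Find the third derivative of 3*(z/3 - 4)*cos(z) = z*sin(z) - 12*sin(z) - 3*cos(z)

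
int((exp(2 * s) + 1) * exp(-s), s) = 2*sinh(s) + C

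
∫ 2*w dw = w^2 + C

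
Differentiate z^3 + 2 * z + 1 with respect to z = 3*z^2 + 2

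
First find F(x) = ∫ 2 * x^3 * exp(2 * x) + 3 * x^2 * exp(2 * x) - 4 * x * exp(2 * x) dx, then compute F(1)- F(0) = -1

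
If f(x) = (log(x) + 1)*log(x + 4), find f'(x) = (x*log(x) + x*log(x + 4) + x + 4*log(x + 4))/(x^2 + 4*x)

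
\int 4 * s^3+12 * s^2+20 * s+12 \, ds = s^4 + 4*s^3 + 10*s^2 + 12*s + C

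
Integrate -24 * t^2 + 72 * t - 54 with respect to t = -8*t^3 + 36*t^2 - 54*t + C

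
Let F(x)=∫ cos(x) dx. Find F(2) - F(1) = -sin(1) + sin(2)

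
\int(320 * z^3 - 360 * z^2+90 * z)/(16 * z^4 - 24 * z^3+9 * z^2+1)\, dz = 5*log(z^2*(4*z - 3)^2 + 1) + C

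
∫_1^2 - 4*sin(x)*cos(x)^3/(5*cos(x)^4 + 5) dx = -log(cos(1)^4 + 1)/5 + log(cos(2)^4 + 1)/5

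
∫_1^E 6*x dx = -3 + 3*exp(2)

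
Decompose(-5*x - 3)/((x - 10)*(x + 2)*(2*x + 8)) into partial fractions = 17/(56*(x + 4)) - 7/(48*(x + 2)) - 53/(336*(x - 10))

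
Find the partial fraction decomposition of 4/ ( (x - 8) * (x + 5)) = -4/(13*(x + 5)) + 4/(13*(x - 8))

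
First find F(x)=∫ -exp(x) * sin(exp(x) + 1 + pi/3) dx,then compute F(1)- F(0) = cos(1 + pi/3 + E) - cos(pi/3 + 2)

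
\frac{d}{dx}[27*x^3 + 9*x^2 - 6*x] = 81*x^2 + 18*x - 6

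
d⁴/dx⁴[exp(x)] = exp(x)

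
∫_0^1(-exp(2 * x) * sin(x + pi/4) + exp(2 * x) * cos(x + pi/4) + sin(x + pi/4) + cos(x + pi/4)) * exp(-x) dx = (E - exp(-1))*cos(pi/4 + 1)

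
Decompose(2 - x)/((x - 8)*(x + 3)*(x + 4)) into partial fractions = 1/(2*(x + 4)) - 5/(11*(x + 3)) - 1/(22*(x - 8))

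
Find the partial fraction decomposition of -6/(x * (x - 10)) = -3/(5*(x - 10)) + 3/(5*x)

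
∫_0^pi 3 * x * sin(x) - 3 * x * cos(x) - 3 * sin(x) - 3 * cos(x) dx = 3*pi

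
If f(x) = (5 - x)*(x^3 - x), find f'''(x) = 30 - 24*x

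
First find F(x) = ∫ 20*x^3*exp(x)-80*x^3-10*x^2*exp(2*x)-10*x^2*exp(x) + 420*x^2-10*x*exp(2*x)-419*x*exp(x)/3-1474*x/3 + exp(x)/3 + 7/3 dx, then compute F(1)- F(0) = -5*(E + 5)^2 + E/3 + 5/3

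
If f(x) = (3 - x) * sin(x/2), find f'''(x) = x*cos(x/2)/8 + 3*sin(x/2)/4 - 3*cos(x/2)/8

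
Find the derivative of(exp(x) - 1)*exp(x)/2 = exp(2*x) - exp(x)/2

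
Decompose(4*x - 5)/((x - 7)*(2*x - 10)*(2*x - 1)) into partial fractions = -2/(39*(2*x - 1)) - 5/(12*(x - 5)) + 23/(52*(x - 7))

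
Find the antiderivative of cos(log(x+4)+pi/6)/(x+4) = sin(log(x + 4) + pi/6) + C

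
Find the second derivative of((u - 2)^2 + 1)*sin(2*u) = -4*u^2*sin(2*u) + 16*u*sin(2*u) + 8*u*cos(2*u) - 18*sin(2*u) - 16*cos(2*u)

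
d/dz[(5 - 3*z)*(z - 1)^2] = -9*z^2 + 22*z - 13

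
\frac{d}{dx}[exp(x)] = exp(x)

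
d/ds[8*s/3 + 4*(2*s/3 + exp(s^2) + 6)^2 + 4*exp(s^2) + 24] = 32*s^2*exp(s^2)/3 + 16*s*exp(2*s^2) + 104*s*exp(s^2) + 32*s/9 + 16*exp(s^2)/3 + 104/3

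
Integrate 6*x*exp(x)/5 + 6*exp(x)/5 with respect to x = 6*x*exp(x)/5 + C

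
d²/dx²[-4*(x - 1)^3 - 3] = 24 - 24*x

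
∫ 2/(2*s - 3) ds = log(6*s - 9) + C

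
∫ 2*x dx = x^2 + C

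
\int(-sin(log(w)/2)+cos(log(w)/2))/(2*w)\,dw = sqrt(2)*sin(log(w)/2 + pi/4) + C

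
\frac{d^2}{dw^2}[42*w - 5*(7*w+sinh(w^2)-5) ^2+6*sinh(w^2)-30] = -280*w^3*sinh(w^2) + 224*w^2*sinh(w^2) - 40*w^2*cosh(2*w^2) - 420*w*cosh(w^2) - 10*sinh(2*w^2) + 112*cosh(w^2) - 490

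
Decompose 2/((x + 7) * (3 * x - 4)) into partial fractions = 6/(25*(3*x - 4)) - 2/(25*(x + 7))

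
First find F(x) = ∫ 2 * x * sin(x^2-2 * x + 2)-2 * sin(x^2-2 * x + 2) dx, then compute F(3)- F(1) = -cos(5) + cos(1)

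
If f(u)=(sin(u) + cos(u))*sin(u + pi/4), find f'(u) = sqrt(2)*cos(2*u)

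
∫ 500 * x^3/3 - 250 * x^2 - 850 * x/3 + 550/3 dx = 125*x^4/3 - 250*x^3/3 - 425*x^2/3 + 550*x/3 + C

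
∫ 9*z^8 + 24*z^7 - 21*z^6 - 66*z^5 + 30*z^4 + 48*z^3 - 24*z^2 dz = z^9 + 3*z^8 - 3*z^7 - 11*z^6 + 6*z^5 + 12*z^4 - 8*z^3 + C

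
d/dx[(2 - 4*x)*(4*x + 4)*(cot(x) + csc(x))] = 16*x^2*cos(x)/sin(x)^2 + 16*x^2/sin(x)^2 - 32*x/tan(x) - 32*x/sin(x) + 8*x*cos(x)/sin(x)^2 + 8*x/sin(x)^2 - 8/tan(x) - 8/sin(x) - 8*cos(x)/sin(x)^2 - 8/sin(x)^2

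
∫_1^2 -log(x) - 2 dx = -2*log(2) - 1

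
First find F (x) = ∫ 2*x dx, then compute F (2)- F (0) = 4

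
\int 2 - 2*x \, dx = -x^2 + 2*x + C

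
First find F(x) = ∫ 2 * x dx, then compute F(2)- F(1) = 3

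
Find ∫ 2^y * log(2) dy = 2^y + C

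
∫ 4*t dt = 2*t^2 + C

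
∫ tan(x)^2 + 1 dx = tan(x) + C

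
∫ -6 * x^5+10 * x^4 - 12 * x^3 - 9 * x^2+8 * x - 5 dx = -x^6 + 2*x^5 - 3*x^4 - 3*x^3 + 4*x^2 - 5*x + C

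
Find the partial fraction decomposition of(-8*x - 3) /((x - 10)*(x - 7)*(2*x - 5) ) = -92/(135*(2*x - 5)) + 59/(27*(x - 7)) - 83/(45*(x - 10))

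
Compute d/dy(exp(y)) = exp(y)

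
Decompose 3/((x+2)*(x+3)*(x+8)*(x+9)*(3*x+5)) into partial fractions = 243/(1672*(3*x + 5)) + 1/(308*(x + 9)) - 1/(190*(x + 8)) + 1/(40*(x + 3)) - 1/(14*(x + 2))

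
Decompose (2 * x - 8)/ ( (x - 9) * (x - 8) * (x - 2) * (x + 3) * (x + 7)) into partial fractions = -11/(4320*(x + 7)) + 7/(1320*(x + 3)) - 2/(945*(x - 2)) - 4/(495*(x - 8)) + 5/(672*(x - 9))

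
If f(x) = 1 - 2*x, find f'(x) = -2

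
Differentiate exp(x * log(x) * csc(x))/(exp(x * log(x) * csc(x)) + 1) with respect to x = (-x*log(x)*cos(x)/sin(x) + log(x) + 1)*exp(x*log(x)/sin(x))/((exp(x*log(x)/sin(x)) + 1)^2*sin(x))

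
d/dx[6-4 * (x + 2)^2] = -8*x - 16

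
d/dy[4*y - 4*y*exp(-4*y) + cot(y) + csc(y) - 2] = (16*y - exp(4*y)*cot(y)^2 - exp(4*y)*cot(y)*csc(y) + 3*exp(4*y) - 4)*exp(-4*y)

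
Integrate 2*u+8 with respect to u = u^2 + 8*u + C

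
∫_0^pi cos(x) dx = 0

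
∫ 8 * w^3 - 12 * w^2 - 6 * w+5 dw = 2*w^4 - 4*w^3 - 3*w^2 + 5*w + C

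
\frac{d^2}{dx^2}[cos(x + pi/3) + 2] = -cos(x + pi/3)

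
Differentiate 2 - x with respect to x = -1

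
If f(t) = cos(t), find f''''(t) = cos(t)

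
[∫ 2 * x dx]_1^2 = 3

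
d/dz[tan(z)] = cos(z)^(-2)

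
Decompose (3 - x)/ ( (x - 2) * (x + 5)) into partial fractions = -8/(7*(x + 5)) + 1/(7*(x - 2))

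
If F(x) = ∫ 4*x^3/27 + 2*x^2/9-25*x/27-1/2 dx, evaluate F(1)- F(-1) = -23/27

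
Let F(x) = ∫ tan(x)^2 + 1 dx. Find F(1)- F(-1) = 2*tan(1)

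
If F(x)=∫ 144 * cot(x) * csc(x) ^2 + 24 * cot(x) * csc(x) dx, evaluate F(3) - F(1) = -72*csc(3)^2 - 24*csc(3) + 24*csc(1) + 72*csc(1)^2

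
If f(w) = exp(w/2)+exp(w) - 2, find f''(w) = exp(w/2)/4 + exp(w)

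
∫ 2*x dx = x^2 + C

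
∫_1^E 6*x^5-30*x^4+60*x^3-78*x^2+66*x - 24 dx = -9 + (-3 + (-1 + E)^3)^2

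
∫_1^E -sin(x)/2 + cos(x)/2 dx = cos(E)/2 - sin(1)/2 - cos(1)/2 + sin(E)/2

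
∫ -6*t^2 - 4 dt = -2*t^3 - 4*t + C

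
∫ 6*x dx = 3*x^2 + C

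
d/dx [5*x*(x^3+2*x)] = 20*x^3 + 20*x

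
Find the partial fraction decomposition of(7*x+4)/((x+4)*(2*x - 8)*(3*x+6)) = -1/(4*(x + 4)) + 5/(36*(x + 2)) + 1/(9*(x - 4))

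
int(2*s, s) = s^2 + C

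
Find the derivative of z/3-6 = 1/3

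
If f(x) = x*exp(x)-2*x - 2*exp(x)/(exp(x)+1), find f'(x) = (x*exp(3*x) + 2*x*exp(2*x) + x*exp(x) + exp(3*x) - 5*exp(x) - 2)/(exp(2*x) + 2*exp(x) + 1)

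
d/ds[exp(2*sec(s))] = 2*exp(2*sec(s))*tan(s)*sec(s)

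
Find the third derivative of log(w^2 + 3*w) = (4*w^3 + 18*w^2 + 54*w + 54)/(w^6 + 9*w^5 + 27*w^4 + 27*w^3)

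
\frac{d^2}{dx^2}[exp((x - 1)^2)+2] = 4*x^2*exp(x^2 - 2*x + 1) - 8*x*exp(x^2 - 2*x + 1) + 6*exp(x^2 - 2*x + 1)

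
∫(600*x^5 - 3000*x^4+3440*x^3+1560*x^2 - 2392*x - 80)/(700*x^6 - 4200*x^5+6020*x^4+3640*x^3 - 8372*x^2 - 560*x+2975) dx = log(4*(5*x^3 - 15*x^2 - x + 10)^2/25 + 1)/7 + C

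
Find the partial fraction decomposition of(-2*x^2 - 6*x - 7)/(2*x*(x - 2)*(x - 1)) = 15/(2*(x - 1)) - 27/(4*(x - 2)) - 7/(4*x)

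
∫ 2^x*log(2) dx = 2^x + C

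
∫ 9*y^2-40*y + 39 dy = 3*y^3 - 20*y^2 + 39*y + C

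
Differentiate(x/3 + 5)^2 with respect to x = 2*x/9 + 10/3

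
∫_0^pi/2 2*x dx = pi^2/4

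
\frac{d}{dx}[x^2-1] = 2*x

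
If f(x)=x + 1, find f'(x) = 1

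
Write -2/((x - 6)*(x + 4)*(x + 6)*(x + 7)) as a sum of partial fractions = 2/(39*(x + 7)) - 1/(12*(x + 6)) + 1/(30*(x + 4)) - 1/(780*(x - 6))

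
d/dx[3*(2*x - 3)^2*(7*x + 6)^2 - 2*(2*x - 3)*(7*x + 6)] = 2352*x^3 - 2268*x^2 - 2594*x + 990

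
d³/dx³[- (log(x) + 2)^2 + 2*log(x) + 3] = (2 - 4*log(x))/x^3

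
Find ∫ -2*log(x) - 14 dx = 2*x*(-log(x) - 6) + C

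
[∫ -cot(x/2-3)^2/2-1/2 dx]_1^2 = cot(5/2) - cot(2)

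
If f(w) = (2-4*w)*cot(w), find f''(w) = 4*(-2*w*cos(w)/sin(w) + 2 + cos(w)/sin(w))/sin(w)^2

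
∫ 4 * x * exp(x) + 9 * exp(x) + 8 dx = (4*x + 5)*(exp(x) + 2) + C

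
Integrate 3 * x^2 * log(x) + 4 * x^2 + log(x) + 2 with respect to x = x*(x^2 + 1)*(log(x) + 1) + C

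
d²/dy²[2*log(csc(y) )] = 2/sin(y)^2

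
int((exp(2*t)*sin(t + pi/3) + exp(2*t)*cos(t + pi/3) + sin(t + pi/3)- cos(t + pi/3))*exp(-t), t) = 2*sin(t + pi/3)*sinh(t) + C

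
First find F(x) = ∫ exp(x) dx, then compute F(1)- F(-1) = E - exp(-1)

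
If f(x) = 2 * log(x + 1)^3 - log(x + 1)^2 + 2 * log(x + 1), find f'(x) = (6*log(x + 1)^2 - 2*log(x + 1) + 2)/(x + 1)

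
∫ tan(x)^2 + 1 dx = tan(x) + C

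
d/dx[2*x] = 2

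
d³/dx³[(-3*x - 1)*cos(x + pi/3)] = -3*x*sin(x + pi/3) - sin(x + pi/3) + 9*cos(x + pi/3)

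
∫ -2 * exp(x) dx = -2*exp(x) + C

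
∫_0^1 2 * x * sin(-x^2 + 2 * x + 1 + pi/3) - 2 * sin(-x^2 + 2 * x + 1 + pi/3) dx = cos(pi/3 + 2) - cos(1 + pi/3)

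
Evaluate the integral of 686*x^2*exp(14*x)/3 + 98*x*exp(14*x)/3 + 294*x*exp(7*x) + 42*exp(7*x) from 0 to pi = 42*pi*exp(7*pi) + 49*pi^2*exp(14*pi)/3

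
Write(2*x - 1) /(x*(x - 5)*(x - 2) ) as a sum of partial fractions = -1/(2*(x - 2)) + 3/(5*(x - 5)) - 1/(10*x)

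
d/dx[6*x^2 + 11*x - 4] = 12*x + 11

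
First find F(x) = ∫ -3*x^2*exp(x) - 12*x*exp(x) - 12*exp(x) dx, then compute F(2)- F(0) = 6 - 30*exp(2)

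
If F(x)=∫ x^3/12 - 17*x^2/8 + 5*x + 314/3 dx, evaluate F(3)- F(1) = 2551/12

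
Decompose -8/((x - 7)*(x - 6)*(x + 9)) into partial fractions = -1/(30*(x + 9)) + 8/(15*(x - 6)) - 1/(2*(x - 7))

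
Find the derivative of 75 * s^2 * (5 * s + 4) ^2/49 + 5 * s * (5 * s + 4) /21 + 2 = 7500*s^3/49 + 9000*s^2/49 + 7550*s/147 + 20/21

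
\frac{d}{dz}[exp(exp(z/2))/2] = exp(z/2 + exp(z/2))/4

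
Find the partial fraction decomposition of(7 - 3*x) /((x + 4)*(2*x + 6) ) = -19/(2*(x + 4)) + 8/(x + 3)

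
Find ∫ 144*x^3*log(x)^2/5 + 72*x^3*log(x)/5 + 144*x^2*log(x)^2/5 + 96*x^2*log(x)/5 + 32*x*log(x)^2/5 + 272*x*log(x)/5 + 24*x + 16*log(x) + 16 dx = 4*x*(3*x + 2)*(x*(3*x + 2)*log(x) + 10)*log(x)/5 + C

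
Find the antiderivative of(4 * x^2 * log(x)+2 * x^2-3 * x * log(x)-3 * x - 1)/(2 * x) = (2*x^2 - 3*x - 1)*log(x)/2 + C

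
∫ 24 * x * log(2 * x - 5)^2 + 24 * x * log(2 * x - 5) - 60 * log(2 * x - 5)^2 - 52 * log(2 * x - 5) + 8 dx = (2*x - 5)*(3*(2*x - 5)*log(2*x - 5) + 4)*log(2*x - 5) + C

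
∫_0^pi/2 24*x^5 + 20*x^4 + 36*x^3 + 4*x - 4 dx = -1 + (-1 + pi^2/4 + pi + pi^3/4)^2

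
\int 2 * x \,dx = x^2 + C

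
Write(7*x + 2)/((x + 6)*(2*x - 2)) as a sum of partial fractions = 20/(7*(x + 6)) + 9/(14*(x - 1))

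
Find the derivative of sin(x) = cos(x)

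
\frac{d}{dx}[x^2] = 2*x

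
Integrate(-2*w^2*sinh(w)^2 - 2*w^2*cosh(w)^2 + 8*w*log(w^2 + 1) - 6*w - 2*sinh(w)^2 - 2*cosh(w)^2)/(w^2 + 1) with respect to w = 2*log(w^2 + 1)^2 - 3*log(w^2 + 1) - sinh(2*w) + C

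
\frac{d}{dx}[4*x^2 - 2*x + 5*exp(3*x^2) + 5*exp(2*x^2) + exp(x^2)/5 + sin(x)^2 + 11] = 30*x*exp(3*x^2) + 20*x*exp(2*x^2) + 2*x*exp(x^2)/5 + 8*x + sin(2*x) - 2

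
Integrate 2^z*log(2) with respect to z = 2^z + C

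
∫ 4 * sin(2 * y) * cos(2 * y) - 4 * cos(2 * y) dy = (sin(2*y) - 1)^2 + C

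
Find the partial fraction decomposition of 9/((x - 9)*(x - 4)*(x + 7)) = 9/(176*(x + 7)) - 9/(55*(x - 4)) + 9/(80*(x - 9))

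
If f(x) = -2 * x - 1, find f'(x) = -2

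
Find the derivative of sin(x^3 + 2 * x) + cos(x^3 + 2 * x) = -3*x^2*sin(x^3 + 2*x) + 3*x^2*cos(x^3 + 2*x) - 2*sin(x^3 + 2*x) + 2*cos(x^3 + 2*x)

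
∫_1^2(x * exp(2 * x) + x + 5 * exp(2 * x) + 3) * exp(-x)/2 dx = -5*E/2 - 3*exp(-2) + 5*exp(-1)/2 + 3*exp(2)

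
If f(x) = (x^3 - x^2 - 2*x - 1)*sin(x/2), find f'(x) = x^3*cos(x/2)/2 + 3*x^2*sin(x/2) - x^2*cos(x/2)/2 - 2*x*sin(x/2) - x*cos(x/2) - 2*sin(x/2) - cos(x/2)/2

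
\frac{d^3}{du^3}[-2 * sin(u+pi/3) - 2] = 2*cos(u + pi/3)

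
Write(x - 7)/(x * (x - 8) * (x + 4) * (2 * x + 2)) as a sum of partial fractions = 11/(288*(x + 4)) - 4/(27*(x + 1)) + 1/(1728*(x - 8)) + 7/(64*x)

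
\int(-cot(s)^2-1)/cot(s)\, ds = log(cot(s)) + C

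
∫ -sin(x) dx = cos(x) + C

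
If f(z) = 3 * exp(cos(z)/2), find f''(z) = 3*(sin(z)^2 - 2*cos(z))*exp(cos(z)/2)/4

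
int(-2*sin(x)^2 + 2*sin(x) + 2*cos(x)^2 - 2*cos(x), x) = (sqrt(2)*sin(x + pi/4) - 1)^2 + C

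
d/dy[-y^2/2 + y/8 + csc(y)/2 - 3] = -y - cot(y)*csc(y)/2 + 1/8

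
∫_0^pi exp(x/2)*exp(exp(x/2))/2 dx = -E + exp(exp(pi/2))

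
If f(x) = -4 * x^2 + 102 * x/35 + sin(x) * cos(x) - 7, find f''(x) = -2*sin(2*x) - 8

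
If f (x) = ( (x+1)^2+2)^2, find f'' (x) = 12*x^2 + 24*x + 20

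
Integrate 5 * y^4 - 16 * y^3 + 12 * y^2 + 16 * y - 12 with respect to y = y^5 - 4*y^4 + 4*y^3 + 8*y^2 - 12*y + C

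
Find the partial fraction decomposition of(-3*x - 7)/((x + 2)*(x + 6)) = -11/(4*(x + 6)) - 1/(4*(x + 2))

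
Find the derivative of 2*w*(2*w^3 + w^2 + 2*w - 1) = 16*w^3 + 6*w^2 + 8*w - 2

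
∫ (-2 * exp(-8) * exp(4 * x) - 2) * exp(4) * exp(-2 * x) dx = -2*sinh(2*x - 4) + C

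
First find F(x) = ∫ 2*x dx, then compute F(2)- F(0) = 4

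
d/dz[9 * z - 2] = 9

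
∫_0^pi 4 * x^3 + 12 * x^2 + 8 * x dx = (-1 + (1 + pi)^2)^2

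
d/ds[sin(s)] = cos(s)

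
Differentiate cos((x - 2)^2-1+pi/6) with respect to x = 2*(2 - x)*sin(x^2 - 4*x + pi/6 + 3)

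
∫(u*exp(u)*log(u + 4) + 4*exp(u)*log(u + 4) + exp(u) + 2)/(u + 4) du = (exp(u) + 2)*log(u + 4) + C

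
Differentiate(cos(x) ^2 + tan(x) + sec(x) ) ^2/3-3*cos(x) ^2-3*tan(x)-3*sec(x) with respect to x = -2*sin(x)^2/3 - 4*sin(x)*cos(x)^3/3 - 2*sin(x)/3 + 3*sin(2*x) + 2*cos(x)^2/3 + 2*tan(x)^3/3 + 4*tan(x)^2*sec(x)/3 - 3*tan(x)^2 + 2*tan(x)*sec(x)^2/3 - 3*tan(x)*sec(x) + 2*tan(x)/3 + 2*sec(x)/3 - 3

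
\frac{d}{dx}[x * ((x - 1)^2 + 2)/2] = 3*x^2/2 - 2*x + 3/2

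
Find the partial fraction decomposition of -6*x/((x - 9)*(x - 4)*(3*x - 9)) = -1/(x - 3) + 8/(5*(x - 4)) - 3/(5*(x - 9))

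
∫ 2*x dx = x^2 + C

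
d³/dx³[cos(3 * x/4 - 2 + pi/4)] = 27*sin(3*x/4 - 2 + pi/4)/64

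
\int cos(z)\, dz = sin(z) + C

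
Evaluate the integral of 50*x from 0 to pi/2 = 25*pi^2/4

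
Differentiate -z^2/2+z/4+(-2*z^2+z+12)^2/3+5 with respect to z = 16*z^3/3 - 4*z^2 - 97*z/3 + 33/4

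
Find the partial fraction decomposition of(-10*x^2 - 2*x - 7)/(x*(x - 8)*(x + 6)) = -355/(84*(x + 6)) - 663/(112*(x - 8)) + 7/(48*x)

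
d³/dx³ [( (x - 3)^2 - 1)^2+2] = 24*x - 72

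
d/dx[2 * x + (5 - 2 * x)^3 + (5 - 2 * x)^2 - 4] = -24*x^2 + 128*x - 168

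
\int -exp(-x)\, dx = exp(-x) + C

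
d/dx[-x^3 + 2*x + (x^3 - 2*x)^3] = 9*x^8 - 42*x^6 + 60*x^4 - 27*x^2 + 2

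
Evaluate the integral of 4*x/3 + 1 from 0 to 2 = 14/3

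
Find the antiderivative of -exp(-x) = exp(-x) + C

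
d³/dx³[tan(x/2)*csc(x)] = (3*(-1 + cos(x/2)^(-2))^2/4 - 3*sin(x/2)*cos(x)/(2*sin(x)*cos(x/2)^3) - 3/4 - 1/(2*cos(x/2)^2) + cos(x)*tan(x/2)/sin(x) + 3/(sin(x)^2*cos(x/2)^2) - 6*cos(x)*tan(x/2)/sin(x)^3)/sin(x)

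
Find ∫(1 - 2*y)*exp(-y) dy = (2*y + 1)*exp(-y) + C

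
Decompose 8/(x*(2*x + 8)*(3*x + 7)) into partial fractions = -36/(35*(3*x + 7)) + 1/(5*(x + 4)) + 1/(7*x)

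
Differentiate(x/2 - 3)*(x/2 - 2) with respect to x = x/2 - 5/2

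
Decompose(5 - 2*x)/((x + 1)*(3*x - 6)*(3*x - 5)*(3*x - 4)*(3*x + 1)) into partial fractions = -17/(420*(3*x + 1)) + 1/(10*(3*x - 4)) - 5/(48*(3*x - 5)) + 1/(144*(x + 1)) + 1/(126*(x - 2))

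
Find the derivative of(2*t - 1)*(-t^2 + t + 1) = -6*t^2 + 6*t + 1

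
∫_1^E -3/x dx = -3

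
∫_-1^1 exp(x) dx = E - exp(-1)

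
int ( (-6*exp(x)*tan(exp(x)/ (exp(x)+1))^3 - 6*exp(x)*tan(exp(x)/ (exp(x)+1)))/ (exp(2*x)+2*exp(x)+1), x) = -3*tan(exp(x)/(exp(x) + 1))^2 + C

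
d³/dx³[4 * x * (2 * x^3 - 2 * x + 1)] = 192*x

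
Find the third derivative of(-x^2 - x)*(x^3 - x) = -60*x^2 - 24*x + 6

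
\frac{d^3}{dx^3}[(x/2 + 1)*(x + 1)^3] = 12*x + 15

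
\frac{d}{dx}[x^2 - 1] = 2*x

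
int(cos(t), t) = sin(t) + C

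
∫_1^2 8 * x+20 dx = 32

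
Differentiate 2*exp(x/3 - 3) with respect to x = 2*exp(x/3 - 3)/3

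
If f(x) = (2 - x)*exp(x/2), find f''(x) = -x*exp(x/2)/4 - exp(x/2)/2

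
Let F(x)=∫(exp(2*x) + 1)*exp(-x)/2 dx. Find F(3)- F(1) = -E/2 - exp(-3)/2 + exp(-1)/2 + exp(3)/2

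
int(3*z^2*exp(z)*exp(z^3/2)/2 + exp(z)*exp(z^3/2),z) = exp(z*(z^2 + 2)/2) + C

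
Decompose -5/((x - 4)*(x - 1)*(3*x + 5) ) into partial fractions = -45/(136*(3*x + 5)) + 5/(24*(x - 1)) - 5/(51*(x - 4))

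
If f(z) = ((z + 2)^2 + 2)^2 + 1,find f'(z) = 4*z^3 + 24*z^2 + 56*z + 48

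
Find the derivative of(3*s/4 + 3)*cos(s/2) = -3*s*sin(s/2)/8 - 3*sin(s/2)/2 + 3*cos(s/2)/4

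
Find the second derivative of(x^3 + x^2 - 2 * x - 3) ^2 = 30*x^4 + 40*x^3 - 36*x^2 - 60*x - 4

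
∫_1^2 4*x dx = 6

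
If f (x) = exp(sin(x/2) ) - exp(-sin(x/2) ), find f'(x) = (exp(sin(x/2)) + exp(-sin(x/2)))*cos(x/2)/2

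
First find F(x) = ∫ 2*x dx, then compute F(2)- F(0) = 4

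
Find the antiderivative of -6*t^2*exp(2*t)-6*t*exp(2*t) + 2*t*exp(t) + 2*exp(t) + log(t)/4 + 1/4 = t*(-12*t*exp(2*t) + 8*exp(t) + log(t))/4 + C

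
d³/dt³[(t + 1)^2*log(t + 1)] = 2/(t + 1)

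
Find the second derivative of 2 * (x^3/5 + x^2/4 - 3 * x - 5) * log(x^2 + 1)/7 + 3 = (12*x^5*log(x^2 + 1) + 20*x^5 + 5*x^4*log(x^2 + 1) + 15*x^4 + 24*x^3*log(x^2 + 1) - 32*x^3 + 10*x^2*log(x^2 + 1) + 125*x^2 + 12*x*log(x^2 + 1) - 180*x + 5*log(x^2 + 1) - 100)/(35*x^4 + 70*x^2 + 35)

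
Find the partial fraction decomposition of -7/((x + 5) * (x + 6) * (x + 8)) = -7/(6*(x + 8)) + 7/(2*(x + 6)) - 7/(3*(x + 5))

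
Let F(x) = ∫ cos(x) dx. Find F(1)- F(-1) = 2*sin(1)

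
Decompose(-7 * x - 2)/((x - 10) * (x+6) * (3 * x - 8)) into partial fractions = 93/(286*(3*x - 8)) + 5/(52*(x + 6)) - 9/(44*(x - 10))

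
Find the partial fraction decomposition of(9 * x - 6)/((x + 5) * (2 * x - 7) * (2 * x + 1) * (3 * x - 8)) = -486/(2185*(3*x - 8)) - 7/(228*(2*x + 1)) + 3/(20*(2*x - 7)) + 1/(69*(x + 5))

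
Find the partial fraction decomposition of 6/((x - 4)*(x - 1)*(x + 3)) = 3/(14*(x + 3)) - 1/(2*(x - 1)) + 2/(7*(x - 4))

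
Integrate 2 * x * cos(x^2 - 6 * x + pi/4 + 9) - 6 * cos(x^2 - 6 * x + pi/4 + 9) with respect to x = sin((x - 3)^2 + pi/4) + C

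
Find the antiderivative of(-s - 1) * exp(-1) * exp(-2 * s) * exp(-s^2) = exp(-s^2 - 2*s - 1)/2 + C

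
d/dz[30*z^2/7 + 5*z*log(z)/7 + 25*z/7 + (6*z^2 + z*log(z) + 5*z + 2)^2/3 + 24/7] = 48*z^3 + 12*z^2*log(z) + 64*z^2 + 2*z*log(z)^2/3 + 22*z*log(z)/3 + 312*z/7 + 43*log(z)/21 + 86/7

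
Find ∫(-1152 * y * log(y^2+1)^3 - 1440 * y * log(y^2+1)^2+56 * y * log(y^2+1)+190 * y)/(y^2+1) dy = (-144*log(y^2 + 1)^3 - 240*log(y^2 + 1)^2 + 14*log(y^2 + 1) + 95)*log(y^2 + 1) + C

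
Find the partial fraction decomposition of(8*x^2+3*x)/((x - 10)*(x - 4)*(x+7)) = 371/(187*(x + 7)) - 70/(33*(x - 4)) + 415/(51*(x - 10))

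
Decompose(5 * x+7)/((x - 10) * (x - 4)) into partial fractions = -9/(2*(x - 4)) + 19/(2*(x - 10))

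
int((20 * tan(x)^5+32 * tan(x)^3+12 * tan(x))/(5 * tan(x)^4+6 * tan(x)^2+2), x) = log((5*tan(x)^2 + 3)^2 + 1) + C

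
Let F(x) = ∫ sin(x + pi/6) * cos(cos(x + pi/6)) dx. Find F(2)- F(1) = sin(cos(pi/6 + 1)) - sin(cos(pi/6 + 2))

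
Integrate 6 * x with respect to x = 3*x^2 + C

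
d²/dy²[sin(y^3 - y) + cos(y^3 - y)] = sqrt(2)*(-9*y^4*sin(y^3 - y + pi/4) + 6*y^2*cos(-y^3 + y + pi/4) + 6*y*cos(y^3 - y + pi/4) - sin(y^3 - y + pi/4))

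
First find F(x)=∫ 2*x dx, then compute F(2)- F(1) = 3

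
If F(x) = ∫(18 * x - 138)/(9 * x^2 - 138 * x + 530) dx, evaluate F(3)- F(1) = -log(401) + log(197)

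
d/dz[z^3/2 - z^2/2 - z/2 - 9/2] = 3*z^2/2 - z - 1/2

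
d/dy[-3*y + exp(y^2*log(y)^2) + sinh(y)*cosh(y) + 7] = 2*y*exp(y^2*log(y)^2)*log(y)^2 + 2*y*exp(y^2*log(y)^2)*log(y) + cosh(2*y) - 3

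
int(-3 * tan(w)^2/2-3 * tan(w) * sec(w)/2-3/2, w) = -3*tan(w)/2 - 3/(2*cos(w)) + C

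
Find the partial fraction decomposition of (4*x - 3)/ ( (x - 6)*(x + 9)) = 13/(5*(x + 9)) + 7/(5*(x - 6))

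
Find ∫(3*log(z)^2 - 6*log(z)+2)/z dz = (log(z) - 1)^3 - log(z) + C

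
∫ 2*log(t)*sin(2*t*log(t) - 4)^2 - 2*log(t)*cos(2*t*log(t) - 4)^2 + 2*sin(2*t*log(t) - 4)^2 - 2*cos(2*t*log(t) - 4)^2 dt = -sin(4*t*log(t) - 8)/2 + C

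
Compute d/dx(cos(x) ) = -sin(x)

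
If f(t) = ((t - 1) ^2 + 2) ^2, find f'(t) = 4*t^3 - 12*t^2 + 20*t - 12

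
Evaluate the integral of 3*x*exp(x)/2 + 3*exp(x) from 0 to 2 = -3/2 + 9*exp(2)/2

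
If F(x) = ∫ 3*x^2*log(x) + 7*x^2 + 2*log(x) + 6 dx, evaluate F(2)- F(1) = 12*log(2) + 18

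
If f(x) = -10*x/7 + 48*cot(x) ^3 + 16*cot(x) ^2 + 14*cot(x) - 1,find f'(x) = -144*cot(x)^4 - 32*cot(x)^3 - 158*cot(x)^2 - 32*cot(x) - 108/7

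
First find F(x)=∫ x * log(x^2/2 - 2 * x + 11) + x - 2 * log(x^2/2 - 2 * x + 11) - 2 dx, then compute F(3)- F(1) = 0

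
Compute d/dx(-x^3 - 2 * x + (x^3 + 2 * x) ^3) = 9*x^8 + 42*x^6 + 60*x^4 + 21*x^2 - 2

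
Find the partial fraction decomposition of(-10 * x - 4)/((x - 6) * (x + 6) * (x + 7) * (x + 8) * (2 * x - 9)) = 112/(5175*(2*x - 9)) + 19/(175*(x + 8)) - 66/(299*(x + 7)) + 1/(9*(x + 6)) - 8/(819*(x - 6))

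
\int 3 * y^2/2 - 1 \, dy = y^3/2 - y + C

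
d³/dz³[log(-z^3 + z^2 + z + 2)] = (6*z^6 - 12*z^5 + 18*z^4 + 86*z^3 - 84*z^2 + 6*z + 34)/(z^9 - 3*z^8 - z^6 + 12*z^5 + 3*z^4 - z^3 - 18*z^2 - 12*z - 8)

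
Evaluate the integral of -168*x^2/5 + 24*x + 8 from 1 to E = -56*exp(3)/5 - 44/5 + 8*E + 12*exp(2)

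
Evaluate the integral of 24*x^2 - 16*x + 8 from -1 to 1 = 32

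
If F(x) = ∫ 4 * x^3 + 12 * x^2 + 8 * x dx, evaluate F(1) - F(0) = 9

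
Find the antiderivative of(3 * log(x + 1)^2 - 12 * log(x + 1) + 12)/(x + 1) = (log(x + 1) - 2)^3 + C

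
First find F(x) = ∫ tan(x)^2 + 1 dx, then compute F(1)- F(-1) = 2*tan(1)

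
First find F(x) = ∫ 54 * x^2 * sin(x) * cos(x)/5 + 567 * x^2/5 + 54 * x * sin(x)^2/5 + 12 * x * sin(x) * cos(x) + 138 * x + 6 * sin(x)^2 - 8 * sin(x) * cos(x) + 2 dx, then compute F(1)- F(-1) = 428/5 - 6*cos(2)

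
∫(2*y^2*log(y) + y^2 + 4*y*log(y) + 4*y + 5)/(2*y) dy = ((y + 2)^2 + 1)*log(y)/2 + C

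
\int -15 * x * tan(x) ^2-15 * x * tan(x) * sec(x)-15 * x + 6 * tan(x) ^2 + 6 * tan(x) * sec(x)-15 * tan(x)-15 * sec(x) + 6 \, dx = (6 - 15*x)*(tan(x) + sec(x)) + C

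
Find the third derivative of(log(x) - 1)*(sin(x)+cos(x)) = sqrt(2)*(-x^3*log(x)*cos(x + pi/4) + x^3*cos(x + pi/4) - 3*x^2*sin(x + pi/4) - 3*x*cos(x + pi/4) + 2*sin(x + pi/4))/x^3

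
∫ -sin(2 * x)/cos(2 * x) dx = log(cos(2*x))/2 + C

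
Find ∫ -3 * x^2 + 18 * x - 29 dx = -x^3 + 9*x^2 - 29*x + C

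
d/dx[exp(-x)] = -exp(-x)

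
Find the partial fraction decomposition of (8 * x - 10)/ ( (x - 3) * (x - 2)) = -6/(x - 2) + 14/(x - 3)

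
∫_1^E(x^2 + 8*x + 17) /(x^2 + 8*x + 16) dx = -4/5 - 1/(E + 4) + E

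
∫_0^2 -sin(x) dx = -1 + cos(2)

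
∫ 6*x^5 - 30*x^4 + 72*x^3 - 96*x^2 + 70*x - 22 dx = x^6 - 6*x^5 + 18*x^4 - 32*x^3 + 35*x^2 - 22*x + C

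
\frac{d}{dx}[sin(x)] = cos(x)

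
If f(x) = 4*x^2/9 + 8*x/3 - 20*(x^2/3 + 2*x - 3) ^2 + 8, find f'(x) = -80*x^3/9 - 80*x^2 - 712*x/9 + 728/3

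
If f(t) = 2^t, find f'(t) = 2^t*log(2)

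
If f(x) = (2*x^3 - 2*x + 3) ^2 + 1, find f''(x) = 120*x^4 - 96*x^2 + 72*x + 8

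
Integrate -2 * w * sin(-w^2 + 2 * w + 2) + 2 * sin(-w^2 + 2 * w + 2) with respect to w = -cos(-w^2 + 2*w + 2) + C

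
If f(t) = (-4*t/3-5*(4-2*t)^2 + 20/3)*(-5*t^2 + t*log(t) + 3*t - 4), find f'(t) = 400*t^3 - 60*t^2*log(t) - 1380*t^2 + 472*t*log(t)/3 + 1444*t - 220*log(t)/3 - 608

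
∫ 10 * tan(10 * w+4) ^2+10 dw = tan(10*w + 4) + C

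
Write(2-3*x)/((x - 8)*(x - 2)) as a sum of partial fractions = 2/(3*(x - 2)) - 11/(3*(x - 8))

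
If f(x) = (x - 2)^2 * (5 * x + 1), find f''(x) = 30*x - 38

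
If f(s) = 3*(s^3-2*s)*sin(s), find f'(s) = 3*s^3*cos(s) + 9*s^2*sin(s) - 6*s*cos(s) - 6*sin(s)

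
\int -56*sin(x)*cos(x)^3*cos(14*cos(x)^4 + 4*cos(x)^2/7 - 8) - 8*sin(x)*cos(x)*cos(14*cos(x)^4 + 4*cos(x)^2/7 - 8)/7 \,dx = sin(14*cos(x)^4 + 4*cos(x)^2/7 - 8) + C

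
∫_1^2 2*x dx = 3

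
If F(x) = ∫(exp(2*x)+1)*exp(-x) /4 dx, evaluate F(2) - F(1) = -E/4 - exp(-2)/4 + exp(-1)/4 + exp(2)/4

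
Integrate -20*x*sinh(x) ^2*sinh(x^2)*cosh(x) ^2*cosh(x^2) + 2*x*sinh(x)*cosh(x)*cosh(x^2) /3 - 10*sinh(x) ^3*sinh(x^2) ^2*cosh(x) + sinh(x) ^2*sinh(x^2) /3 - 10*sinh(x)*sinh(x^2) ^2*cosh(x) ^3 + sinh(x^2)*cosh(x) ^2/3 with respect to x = -5*sinh(x)^2*sinh(x^2)^2*cosh(x)^2 - cosh(x*(x - 2))/12 + cosh(x*(x + 2))/12 + C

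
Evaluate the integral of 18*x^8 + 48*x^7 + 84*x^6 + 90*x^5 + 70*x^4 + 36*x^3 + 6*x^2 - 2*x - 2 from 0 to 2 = 5656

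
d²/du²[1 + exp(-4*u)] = 16*exp(-4*u)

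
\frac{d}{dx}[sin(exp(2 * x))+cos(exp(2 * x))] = 2*sqrt(2)*exp(2*x)*cos(exp(2*x) + pi/4)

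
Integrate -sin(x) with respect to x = cos(x) + C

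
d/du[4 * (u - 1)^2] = 8*u - 8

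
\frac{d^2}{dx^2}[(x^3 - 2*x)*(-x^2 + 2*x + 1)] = -20*x^3 + 24*x^2 + 18*x - 8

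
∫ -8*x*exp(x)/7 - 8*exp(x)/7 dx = -8*x*exp(x)/7 + C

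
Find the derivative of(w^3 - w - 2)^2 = 6*w^5 - 8*w^3 - 12*w^2 + 2*w + 4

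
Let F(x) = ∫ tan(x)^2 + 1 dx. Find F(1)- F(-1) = 2*tan(1)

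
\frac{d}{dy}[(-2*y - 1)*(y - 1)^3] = -8*y^3 + 15*y^2 - 6*y - 1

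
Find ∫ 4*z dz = 2*z^2 + C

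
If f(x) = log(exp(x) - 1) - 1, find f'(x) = exp(x)/(exp(x) - 1)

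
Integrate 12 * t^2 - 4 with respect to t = 4*t^3 - 4*t + C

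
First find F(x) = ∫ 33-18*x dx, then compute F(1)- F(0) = 24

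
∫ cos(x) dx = sin(x) + C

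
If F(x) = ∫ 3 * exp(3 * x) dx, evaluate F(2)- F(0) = -1 + exp(6)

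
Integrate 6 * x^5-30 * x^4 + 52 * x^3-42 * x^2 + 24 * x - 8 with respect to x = x^6 - 6*x^5 + 13*x^4 - 14*x^3 + 12*x^2 - 8*x + C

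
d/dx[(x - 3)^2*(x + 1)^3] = 5*x^4 - 12*x^3 - 18*x^2 + 20*x + 21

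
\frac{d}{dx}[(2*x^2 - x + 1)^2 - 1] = 16*x^3 - 12*x^2 + 10*x - 2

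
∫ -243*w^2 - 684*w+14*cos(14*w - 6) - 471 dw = -81*w^3 - 342*w^2 - 471*w + sin(14*w - 6) + C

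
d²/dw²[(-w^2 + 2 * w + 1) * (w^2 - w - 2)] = -12*w^2 + 18*w + 2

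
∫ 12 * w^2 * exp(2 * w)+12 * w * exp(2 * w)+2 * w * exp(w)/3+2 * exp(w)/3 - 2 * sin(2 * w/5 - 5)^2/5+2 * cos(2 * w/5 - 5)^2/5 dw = 6*w^2*exp(2*w) + 2*w*exp(w)/3 + sin(4*w/5 - 10)/2 + C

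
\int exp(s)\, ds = exp(s) + C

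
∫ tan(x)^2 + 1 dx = tan(x) + C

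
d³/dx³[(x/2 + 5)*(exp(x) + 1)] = x*exp(x)/2 + 13*exp(x)/2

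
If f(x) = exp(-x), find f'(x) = -exp(-x)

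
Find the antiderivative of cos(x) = sin(x) + C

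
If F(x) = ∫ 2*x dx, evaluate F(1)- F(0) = 1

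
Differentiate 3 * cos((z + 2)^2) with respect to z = -6*(z + 2)*sin(z^2 + 4*z + 4)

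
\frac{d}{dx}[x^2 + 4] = 2*x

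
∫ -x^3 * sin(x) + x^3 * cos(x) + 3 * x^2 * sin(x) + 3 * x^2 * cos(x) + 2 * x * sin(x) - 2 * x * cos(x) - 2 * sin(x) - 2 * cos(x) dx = sqrt(2)*x*(x^2 - 2)*sin(x + pi/4) + C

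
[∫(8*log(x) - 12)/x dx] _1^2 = -9 + (-3 + 2*log(2))^2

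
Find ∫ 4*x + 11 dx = 2*x^2 + 11*x + C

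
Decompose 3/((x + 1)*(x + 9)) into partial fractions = -3/(8*(x + 9)) + 3/(8*(x + 1))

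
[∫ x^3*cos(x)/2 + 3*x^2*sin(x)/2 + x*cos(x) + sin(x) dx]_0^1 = 3*sin(1)/2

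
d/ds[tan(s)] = cos(s)^(-2)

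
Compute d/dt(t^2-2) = 2*t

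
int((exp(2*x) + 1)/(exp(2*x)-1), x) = log(2*sinh(x)) + C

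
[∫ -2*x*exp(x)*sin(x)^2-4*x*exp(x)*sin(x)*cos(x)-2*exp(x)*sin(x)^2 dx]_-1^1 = -2*(exp(-1) + E)*sin(1)^2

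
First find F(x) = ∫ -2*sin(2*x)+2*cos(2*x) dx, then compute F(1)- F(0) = -1 + cos(2) + sin(2)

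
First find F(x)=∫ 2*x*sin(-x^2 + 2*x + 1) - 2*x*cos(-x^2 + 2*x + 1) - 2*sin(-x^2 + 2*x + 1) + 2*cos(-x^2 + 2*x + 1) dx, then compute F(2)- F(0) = 0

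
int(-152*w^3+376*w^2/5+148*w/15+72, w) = -38*w^4 + 376*w^3/15 + 74*w^2/15 + 72*w + C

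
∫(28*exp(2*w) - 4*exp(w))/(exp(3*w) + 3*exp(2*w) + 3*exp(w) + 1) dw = (15*exp(2*w) + 2*exp(w) + 3)/(exp(2*w) + 2*exp(w) + 1) + C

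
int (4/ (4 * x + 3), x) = log(4*x + 3) + C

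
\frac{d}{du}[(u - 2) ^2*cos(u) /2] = -u^2*sin(u)/2 + 2*u*sin(u) + u*cos(u) - 2*sin(u) - 2*cos(u)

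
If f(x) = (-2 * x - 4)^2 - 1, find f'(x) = 8*x + 16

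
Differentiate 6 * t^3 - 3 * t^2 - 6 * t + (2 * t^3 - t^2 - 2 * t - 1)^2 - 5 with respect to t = 24*t^5 - 20*t^4 - 28*t^3 + 18*t^2 + 6*t - 2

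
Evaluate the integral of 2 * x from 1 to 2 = 3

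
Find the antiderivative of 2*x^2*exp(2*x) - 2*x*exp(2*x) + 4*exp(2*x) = ((x - 1)^2 + 2)*exp(2*x) + C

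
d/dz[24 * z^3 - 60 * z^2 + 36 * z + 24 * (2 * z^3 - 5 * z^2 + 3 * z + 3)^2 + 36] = 576*z^5 - 2400*z^4 + 3552*z^3 - 1224*z^2 - 1128*z + 468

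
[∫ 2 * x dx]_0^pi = pi^2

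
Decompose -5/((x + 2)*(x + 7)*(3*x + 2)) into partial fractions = -45/(76*(3*x + 2)) - 1/(19*(x + 7)) + 1/(4*(x + 2))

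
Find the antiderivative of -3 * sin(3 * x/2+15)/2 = cos(3*x/2 + 15) + C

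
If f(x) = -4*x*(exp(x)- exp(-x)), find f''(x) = (-4*x*exp(2*x) + 4*x - 8*exp(2*x) - 8)*exp(-x)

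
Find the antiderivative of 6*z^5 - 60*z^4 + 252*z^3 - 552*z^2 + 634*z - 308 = z^6 - 12*z^5 + 63*z^4 - 184*z^3 + 317*z^2 - 308*z + C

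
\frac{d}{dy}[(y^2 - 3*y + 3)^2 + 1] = 4*y^3 - 18*y^2 + 30*y - 18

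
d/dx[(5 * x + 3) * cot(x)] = -5*x/sin(x)^2 + 5/tan(x) - 3/sin(x)^2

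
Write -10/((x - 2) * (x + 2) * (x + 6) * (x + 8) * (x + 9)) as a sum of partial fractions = -10/(231*(x + 9)) + 1/(12*(x + 8)) - 5/(96*(x + 6)) + 5/(336*(x + 2)) - 1/(352*(x - 2))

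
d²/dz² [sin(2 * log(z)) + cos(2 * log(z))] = -2*(sin(2*log(z)) + 3*cos(2*log(z)))/z^2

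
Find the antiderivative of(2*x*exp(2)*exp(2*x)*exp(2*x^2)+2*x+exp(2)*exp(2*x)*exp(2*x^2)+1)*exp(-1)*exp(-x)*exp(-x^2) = 2*sinh(x^2 + x + 1) + C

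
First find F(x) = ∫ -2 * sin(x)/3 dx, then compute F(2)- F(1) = -2*cos(1)/3 + 2*cos(2)/3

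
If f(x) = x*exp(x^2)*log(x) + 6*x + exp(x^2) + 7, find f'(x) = 2*x^2*exp(x^2)*log(x) + 2*x*exp(x^2) + exp(x^2)*log(x) + exp(x^2) + 6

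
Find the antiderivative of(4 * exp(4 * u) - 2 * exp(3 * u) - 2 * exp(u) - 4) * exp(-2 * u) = 8*sinh(u)^2 - 4*sinh(u) + C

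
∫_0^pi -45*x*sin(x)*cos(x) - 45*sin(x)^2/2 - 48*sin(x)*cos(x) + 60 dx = 60*pi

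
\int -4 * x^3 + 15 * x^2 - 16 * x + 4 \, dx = -x^4 + 5*x^3 - 8*x^2 + 4*x + C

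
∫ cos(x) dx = sin(x) + C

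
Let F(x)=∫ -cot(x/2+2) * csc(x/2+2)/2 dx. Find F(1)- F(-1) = -csc(3/2) + csc(5/2)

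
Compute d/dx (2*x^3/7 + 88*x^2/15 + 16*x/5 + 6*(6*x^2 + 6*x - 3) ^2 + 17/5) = 864*x^3 + 9078*x^2/7 + 176*x/15 - 1064/5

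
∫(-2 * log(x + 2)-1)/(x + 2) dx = (-log(x + 2) - 1)*log(x + 2) + C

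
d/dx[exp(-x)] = -exp(-x)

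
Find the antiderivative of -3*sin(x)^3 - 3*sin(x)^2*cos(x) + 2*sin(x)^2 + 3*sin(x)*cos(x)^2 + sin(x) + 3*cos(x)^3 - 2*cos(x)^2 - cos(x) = -sin(2*x) + sqrt(2)*sin(x + pi/4)/2 - sqrt(2)*cos(3*x + pi/4)/2 + C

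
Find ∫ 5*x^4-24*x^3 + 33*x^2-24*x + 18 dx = x^5 - 6*x^4 + 11*x^3 - 12*x^2 + 18*x + C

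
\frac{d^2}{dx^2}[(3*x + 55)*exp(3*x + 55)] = 27*x*exp(3*x + 55) + 513*exp(3*x + 55)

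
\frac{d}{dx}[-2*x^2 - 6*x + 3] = -4*x - 6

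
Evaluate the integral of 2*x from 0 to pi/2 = pi^2/4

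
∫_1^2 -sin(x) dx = -cos(1) + cos(2)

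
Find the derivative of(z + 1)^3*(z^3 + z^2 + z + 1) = 6*z^5 + 20*z^4 + 28*z^3 + 24*z^2 + 14*z + 4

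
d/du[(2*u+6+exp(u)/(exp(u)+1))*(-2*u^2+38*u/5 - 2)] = (-60*u^2*exp(2*u) - 130*u^2*exp(u) - 60*u^2 + 12*u*exp(2*u) + 82*u*exp(u) + 32*u + 246*exp(2*u) + 444*exp(u) + 208)/(5*exp(2*u) + 10*exp(u) + 5)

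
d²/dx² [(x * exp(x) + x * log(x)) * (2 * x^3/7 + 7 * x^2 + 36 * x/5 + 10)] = (10*x^5*exp(x) + 325*x^4*exp(x) + 1842*x^3*exp(x) + 120*x^3*log(x) + 70*x^3 + 2828*x^2*exp(x) + 1470*x^2*log(x) + 1225*x^2 + 1204*x*exp(x) + 504*x*log(x) + 756*x + 350)/(35*x)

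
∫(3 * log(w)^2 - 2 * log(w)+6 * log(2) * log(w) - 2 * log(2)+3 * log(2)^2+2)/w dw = (log(2*w)^2 - log(2*w) + 2)*log(2*w) + C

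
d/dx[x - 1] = 1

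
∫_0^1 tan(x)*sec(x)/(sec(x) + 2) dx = -log(3) + log(sec(1) + 2)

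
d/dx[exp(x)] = exp(x)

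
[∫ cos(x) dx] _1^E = -sin(1) + sin(E)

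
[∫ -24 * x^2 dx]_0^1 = -8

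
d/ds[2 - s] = -1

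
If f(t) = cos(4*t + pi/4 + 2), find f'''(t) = 64*sin(4*t + pi/4 + 2)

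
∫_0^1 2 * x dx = 1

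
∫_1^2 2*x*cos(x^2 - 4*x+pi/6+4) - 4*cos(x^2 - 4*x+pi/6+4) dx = 1/2 - sin(pi/6 + 1)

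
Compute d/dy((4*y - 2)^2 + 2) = 32*y - 16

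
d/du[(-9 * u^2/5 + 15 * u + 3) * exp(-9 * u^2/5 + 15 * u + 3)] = 162*u^3*exp(-9*u^2/5 + 15*u + 3)/25 - 81*u^2*exp(-9*u^2/5 + 15*u + 3) + 1053*u*exp(-9*u^2/5 + 15*u + 3)/5 + 60*exp(-9*u^2/5 + 15*u + 3)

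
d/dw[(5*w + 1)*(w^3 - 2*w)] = 20*w^3 + 3*w^2 - 20*w - 2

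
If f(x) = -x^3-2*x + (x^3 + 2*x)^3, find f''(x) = 72*x^7 + 252*x^5 + 240*x^3 + 42*x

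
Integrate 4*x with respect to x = 2*x^2 + C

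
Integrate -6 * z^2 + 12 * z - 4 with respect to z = -2*z^3 + 6*z^2 - 4*z + C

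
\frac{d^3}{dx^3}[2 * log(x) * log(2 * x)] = (8*log(x) - 12 + 4*log(2))/x^3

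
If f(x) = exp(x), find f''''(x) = exp(x)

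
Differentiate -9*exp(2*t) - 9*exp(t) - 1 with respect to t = -18*exp(2*t) - 9*exp(t)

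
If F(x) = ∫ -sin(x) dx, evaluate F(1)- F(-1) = 0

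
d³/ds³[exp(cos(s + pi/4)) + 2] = (-sin(2*s)*sin(s + pi/4) + sin(s + pi/4) + 3*cos(2*s))*exp(-sqrt(2)*sin(s)/2)*exp(sqrt(2)*cos(s)/2)/2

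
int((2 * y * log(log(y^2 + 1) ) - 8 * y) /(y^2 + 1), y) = (log(log(y^2 + 1)) - 5)*log(y^2 + 1) + C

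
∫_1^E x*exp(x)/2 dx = (-1 + E)*exp(E)/2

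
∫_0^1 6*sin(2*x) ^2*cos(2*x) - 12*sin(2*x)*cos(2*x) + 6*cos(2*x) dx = (-1 + sin(2))^3 + 1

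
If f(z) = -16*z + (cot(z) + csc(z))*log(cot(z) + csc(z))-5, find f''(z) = (log(1/tan(z) + 1/sin(z))*cos(z)^3 + 3*log(1/tan(z) + 1/sin(z))*cos(z)^2 + 3*log(1/tan(z) + 1/sin(z))*cos(z) + log(1/tan(z) + 1/sin(z)) + cos(z)^3 + 4*cos(z)^2 + 5*cos(z) + 2)/((cos(z) + 1)*sin(z)^3)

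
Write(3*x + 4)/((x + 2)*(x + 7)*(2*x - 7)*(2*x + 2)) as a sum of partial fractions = 58/(2079*(2*x - 7)) + 17/(1260*(x + 7)) - 1/(55*(x + 2)) - 1/(108*(x + 1))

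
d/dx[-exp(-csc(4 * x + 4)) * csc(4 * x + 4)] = (-4*cot(4*x + 4)*csc(4*x + 4)^2 + 4*cot(4*x + 4)*csc(4*x + 4))*exp(-csc(4*x + 4))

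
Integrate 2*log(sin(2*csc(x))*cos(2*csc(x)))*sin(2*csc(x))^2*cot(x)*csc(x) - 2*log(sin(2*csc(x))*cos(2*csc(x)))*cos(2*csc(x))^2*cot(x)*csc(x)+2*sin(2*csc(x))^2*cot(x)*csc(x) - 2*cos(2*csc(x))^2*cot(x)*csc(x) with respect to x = log(sin(4/sin(x))/2)*sin(2*csc(x))*cos(2*csc(x)) + C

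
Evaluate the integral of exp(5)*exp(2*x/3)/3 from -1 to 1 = -exp(13/3)/2 + exp(17/3)/2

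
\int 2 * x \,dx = x^2 + C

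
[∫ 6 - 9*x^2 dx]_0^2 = -12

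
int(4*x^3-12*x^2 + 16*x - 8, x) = x^4 - 4*x^3 + 8*x^2 - 8*x + C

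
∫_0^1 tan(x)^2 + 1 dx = tan(1)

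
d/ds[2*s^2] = 4*s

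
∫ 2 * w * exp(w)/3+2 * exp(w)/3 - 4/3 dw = 2*w*(exp(w) - 2)/3 + C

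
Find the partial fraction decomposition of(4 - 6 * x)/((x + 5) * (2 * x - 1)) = 2/(11*(2*x - 1)) - 34/(11*(x + 5))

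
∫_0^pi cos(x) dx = 0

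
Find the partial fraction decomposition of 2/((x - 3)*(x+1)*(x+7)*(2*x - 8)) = -1/(660*(x + 7)) + 1/(120*(x + 1)) - 1/(40*(x - 3)) + 1/(55*(x - 4))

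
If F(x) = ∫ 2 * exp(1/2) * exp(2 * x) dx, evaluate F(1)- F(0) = -exp(1/2) + exp(5/2)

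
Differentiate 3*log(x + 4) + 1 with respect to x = 3/(x + 4)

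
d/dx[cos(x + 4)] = -sin(x + 4)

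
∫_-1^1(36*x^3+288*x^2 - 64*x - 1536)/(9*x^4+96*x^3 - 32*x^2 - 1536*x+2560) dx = -log(3977) + log(1097)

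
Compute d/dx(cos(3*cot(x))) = 3*sin(3/tan(x))/sin(x)^2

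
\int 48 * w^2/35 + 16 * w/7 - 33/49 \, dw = 16*w^3/35 + 8*w^2/7 - 33*w/49 + C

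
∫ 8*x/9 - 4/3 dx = 4*x^2/9 - 4*x/3 + C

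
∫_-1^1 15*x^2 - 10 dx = -10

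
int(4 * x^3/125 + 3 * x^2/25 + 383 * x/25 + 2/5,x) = x^4/125 + x^3/25 + 383*x^2/50 + 2*x/5 + C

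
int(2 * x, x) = x^2 + C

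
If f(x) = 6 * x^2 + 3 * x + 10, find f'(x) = 12*x + 3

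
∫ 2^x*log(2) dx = 2^x + C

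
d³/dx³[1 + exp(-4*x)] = -64*exp(-4*x)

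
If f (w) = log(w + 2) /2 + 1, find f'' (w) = -1/(2*w^2 + 8*w + 8)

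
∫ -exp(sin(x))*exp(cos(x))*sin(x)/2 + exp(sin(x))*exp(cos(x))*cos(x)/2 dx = exp(sqrt(2)*sin(x + pi/4))/2 + C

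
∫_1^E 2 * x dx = -1 + exp(2)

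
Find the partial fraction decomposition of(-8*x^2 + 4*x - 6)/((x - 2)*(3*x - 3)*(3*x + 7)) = -53/(39*(3*x + 7)) + 1/(3*(x - 1)) - 10/(13*(x - 2))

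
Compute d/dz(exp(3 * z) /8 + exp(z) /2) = 3*exp(3*z)/8 + exp(z)/2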